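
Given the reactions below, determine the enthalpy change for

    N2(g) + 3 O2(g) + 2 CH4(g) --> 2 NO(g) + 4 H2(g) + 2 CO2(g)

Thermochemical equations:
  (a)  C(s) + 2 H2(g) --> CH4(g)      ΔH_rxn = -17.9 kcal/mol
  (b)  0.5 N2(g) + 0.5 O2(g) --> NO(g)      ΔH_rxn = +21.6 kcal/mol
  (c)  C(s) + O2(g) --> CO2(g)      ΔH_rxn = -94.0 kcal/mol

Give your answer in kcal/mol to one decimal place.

ΔH_rxn = -109.0 kcal/mol

(a) reversed and × 2 (reverse to put CH4(g) on the reactant side; scale by 2 for the 2 CH4(g)): (-2)·(-17.9) = +35.8 kcal/mol
(b) × 2 (scale by 2 for the 2 NO(g)): (2)·(+21.6) = +43.2 kcal/mol
(c) × 2 (scale by 2 for the 2 CO2(g)): (2)·(-94.0) = -188.0 kcal/mol
Since enthalpy is a state function, ΔH_rxn = (-2)·(-17.9) + (2)·(+21.6) + (2)·(-94.0) = -109.0 kcal/mol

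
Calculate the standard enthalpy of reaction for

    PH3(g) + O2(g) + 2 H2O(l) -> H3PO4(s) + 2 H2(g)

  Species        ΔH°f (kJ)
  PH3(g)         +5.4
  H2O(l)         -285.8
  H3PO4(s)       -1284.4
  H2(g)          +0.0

ΔH° = -718.2 kJ

Products: 1·(-1284.4) + 2·(+0.0) = -1284.4
Reactants: 1·(+5.4) + 1·(+0.0) + 2·(-285.8) = -566.2
ΔH° = (-1284.4) − (-566.2) = -718.2 kJ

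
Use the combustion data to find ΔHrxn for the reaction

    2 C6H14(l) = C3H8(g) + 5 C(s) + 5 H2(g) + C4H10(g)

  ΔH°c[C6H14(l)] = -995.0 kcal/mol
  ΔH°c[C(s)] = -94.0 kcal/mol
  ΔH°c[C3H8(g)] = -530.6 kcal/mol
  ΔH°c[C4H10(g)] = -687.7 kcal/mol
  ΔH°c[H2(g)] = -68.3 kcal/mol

Using ΔH = Σ nΔHc°(reactants) − Σ nΔHc°(products):
= [2·(-995.0)] − [1·(-530.6) + 5·(-94.0) + 5·(-68.3) + 1·(-687.7)]
= 39.8 kcal/mol

ΔHrxn = 39.8 kcal/mol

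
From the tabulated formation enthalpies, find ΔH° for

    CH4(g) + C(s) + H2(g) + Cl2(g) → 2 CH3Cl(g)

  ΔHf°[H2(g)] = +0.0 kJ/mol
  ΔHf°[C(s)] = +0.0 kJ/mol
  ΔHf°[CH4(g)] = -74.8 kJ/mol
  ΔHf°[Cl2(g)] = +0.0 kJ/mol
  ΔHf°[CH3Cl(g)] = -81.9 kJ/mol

ΔH° = -89.0 kJ/mol

Products: 2·(-81.9) = -163.8
Reactants: 1·(-74.8) + 1·(+0.0) + 1·(+0.0) + 1·(+0.0) = -74.8
ΔH° = (-163.8) − (-74.8) = -89.0 kJ/mol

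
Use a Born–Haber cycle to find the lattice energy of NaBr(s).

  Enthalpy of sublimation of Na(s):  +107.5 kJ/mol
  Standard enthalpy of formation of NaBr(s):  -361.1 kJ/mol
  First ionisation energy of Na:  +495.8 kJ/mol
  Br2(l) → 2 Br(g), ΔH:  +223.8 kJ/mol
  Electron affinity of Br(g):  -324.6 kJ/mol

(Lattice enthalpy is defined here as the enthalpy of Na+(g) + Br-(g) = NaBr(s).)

U = -751.7 kJ/mol

ΔHf° = 1·ΔHsub + 1·(ΣIE) + 1/2·D(Br2) + 1·EA + U
-361.1 = 1·(+107.5) + 1·(+495.8) + 1/2·(+223.8) + 1·(-324.6) + U
U = -361.1 − (+390.6) = -751.7 kJ/mol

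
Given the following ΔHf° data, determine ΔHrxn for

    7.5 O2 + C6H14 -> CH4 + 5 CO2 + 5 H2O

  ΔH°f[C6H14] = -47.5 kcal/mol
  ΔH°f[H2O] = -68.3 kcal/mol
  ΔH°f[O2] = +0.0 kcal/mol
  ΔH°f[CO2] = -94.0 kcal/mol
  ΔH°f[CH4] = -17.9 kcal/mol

ΔHrxn = -781.9 kcal/mol

ΔH°rxn = Σ nΔHf°(products) − Σ nΔHf°(reactants).
Products: 1·(-17.9) + 5·(-94.0) + 5·(-68.3) = -829.4
Reactants: 15/2·(+0.0) + 1·(-47.5) = -47.5
ΔHrxn = (-829.4) − (-47.5) = -781.9 kcal/mol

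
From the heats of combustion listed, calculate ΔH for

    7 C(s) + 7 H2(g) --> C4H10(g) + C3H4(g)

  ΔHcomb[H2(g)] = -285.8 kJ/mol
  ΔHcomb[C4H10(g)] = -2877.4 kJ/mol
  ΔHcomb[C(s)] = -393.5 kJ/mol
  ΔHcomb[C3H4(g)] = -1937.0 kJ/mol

ΔH = 59.3 kJ/mol

With combustion enthalpies, reactants minus products:
= [7·(-393.5) + 7·(-285.8)] − [1·(-2877.4) + 1·(-1937.0)]
= 59.3 kJ/mol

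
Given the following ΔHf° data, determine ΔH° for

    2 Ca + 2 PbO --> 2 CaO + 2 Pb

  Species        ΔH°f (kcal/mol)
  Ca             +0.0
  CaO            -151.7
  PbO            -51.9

ΔH° = -199.6 kcal/mol

ΔH°rxn = Σ nΔHf°(products) − Σ nΔHf°(reactants).
Products: 2·(-151.7) + 2·(+0.0) = -303.4
Reactants: 2·(+0.0) + 2·(-51.9) = -103.8
ΔH° = (-303.4) − (-103.8) = -199.6 kcal/mol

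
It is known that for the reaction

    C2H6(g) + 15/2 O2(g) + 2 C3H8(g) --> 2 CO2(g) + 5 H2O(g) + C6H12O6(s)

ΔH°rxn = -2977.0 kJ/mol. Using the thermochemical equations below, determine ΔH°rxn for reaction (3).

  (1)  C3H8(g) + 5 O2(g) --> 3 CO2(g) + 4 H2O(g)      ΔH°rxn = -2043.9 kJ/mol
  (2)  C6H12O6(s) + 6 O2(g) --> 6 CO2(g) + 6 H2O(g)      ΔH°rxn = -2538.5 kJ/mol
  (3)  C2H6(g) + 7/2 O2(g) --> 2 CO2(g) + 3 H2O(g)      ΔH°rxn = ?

(1) × 2 (scale by 2 for the 2 C3H8(g)): (2)·(-2043.9) = -4087.8 kJ/mol
(2) reversed (C6H12O6(s) must end up as a product): +2538.5 kJ/mol
(3) as written (C2H6(g) already on the reactant side): contributes x
-2977.0 = (-4087.8) + (+2538.5) + x
x = (-2977.0 − (-1549.3)) / (1) = -1427.7 kJ/mol

ΔH°rxn = -1427.7 kJ/mol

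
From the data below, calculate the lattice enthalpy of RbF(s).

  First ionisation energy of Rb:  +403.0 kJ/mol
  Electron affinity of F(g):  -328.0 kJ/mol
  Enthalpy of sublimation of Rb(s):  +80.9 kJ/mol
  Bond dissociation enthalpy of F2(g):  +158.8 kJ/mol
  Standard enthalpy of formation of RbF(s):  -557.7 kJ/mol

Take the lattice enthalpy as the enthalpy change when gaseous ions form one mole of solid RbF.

ΔHf° = 1·ΔHsub + 1·(ΣIE) + 1/2·D(F2) + 1·EA + U
-557.7 = 1·(+80.9) + 1·(+403.0) + 1/2·(+158.8) + 1·(-328.0) + U
U = -557.7 − (+235.3) = -793.0 kJ/mol

U = -793.0 kJ/mol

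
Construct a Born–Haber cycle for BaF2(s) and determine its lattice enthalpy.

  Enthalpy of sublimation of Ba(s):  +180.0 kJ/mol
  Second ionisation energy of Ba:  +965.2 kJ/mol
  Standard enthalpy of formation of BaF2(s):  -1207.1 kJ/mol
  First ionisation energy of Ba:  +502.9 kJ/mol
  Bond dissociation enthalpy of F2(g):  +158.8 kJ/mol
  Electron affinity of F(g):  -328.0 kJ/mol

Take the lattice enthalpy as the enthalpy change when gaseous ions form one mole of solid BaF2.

ΔHf° = 1·ΔHsub + 1·(ΣIE) + 1·D(F2) + 2·EA + U
-1207.1 = 1·(+180.0) + 1·(+1468.1) + 1·(+158.8) + 2·(-328.0) + U
U = -1207.1 − (+1150.9) = -2358.0 kJ/mol

U = -2358.0 kJ/mol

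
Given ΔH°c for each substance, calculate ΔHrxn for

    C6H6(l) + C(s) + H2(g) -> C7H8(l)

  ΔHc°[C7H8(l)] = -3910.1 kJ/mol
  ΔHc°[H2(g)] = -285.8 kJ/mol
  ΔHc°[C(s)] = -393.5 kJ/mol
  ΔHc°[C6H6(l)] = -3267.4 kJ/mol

ΔHrxn = -36.6 kJ/mol

With combustion enthalpies, reactants minus products:
= [1·(-3267.4) + 1·(-393.5) + 1·(-285.8)] − [1·(-3910.1)]
= -36.6 kJ/mol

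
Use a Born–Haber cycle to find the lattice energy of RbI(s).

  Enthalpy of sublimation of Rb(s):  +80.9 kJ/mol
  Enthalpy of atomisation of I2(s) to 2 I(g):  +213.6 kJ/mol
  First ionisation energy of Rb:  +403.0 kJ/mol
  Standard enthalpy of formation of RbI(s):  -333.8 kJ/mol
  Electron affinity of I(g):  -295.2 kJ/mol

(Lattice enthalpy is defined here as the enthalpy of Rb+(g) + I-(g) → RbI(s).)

U = -629.3 kJ/mol

ΔHf° = 1·ΔHsub + 1·(ΣIE) + 1/2·D(I2) + 1·EA + U
-333.8 = 1·(+80.9) + 1·(+403.0) + 1/2·(+213.6) + 1·(-295.2) + U
U = -333.8 − (+295.5) = -629.3 kJ/mol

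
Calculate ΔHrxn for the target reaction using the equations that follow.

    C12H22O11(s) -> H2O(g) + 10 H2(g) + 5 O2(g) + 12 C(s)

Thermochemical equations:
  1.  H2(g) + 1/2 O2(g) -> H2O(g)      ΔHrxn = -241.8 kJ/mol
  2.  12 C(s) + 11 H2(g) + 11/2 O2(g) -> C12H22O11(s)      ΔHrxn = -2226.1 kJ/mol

ΔHrxn = 1984.3 kJ/mol

eq. 1 as written (H2O(g) already on the product side): -241.8 kJ/mol
eq. 2 reversed (reverse to put C12H22O11(s) on the reactant side): +2226.1 kJ/mol
By Hess's law, ΔHrxn = (1)·(-241.8) + (-1)·(-2226.1) = 1984.3 kJ/mol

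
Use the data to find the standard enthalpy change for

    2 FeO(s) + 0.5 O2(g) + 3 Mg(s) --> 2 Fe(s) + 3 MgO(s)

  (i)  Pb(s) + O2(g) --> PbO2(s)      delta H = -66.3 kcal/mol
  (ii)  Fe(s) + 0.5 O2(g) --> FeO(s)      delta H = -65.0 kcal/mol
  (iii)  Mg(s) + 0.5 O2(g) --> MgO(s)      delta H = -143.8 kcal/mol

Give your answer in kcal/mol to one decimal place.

(i): not needed (PbO2(s) appears nowhere else).
(ii) reversed and × 2 (FeO(s) must end up as a reactant; scale by 2 for the 2 FeO(s)): (-2)·(-65.0) = +130.0 kcal/mol
(iii) × 3 (scale by 3 for the 3 MgO(s)): (3)·(-143.8) = -431.4 kcal/mol
Since enthalpy is a state function, delta H = (+130.0) + (-431.4) = -301.4 kcal/mol

delta H = -301.4 kcal/mol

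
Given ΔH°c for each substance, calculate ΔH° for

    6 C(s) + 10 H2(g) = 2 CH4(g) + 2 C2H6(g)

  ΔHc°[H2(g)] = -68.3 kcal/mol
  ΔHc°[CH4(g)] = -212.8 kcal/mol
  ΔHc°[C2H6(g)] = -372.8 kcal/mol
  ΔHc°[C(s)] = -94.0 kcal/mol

Using ΔH = Σ nΔHc°(reactants) − Σ nΔHc°(products):
= [6·(-94.0) + 10·(-68.3)] − [2·(-212.8) + 2·(-372.8)]
= -75.8 kcal/mol

ΔH° = -75.8 kcal/mol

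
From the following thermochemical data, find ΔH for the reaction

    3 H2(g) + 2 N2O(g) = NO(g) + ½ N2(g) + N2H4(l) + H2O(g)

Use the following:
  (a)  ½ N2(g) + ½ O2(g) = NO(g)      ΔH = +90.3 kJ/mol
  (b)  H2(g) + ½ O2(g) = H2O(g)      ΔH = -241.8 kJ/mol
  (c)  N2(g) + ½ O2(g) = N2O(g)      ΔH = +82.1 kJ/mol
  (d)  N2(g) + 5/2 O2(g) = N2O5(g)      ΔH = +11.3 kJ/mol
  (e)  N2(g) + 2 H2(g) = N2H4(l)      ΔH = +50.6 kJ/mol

ΔH = -265.1 kJ/mol

(a) as written (NO(g) already on the product side): +90.3 kJ/mol
(b) as written (H2O(g) already on the product side): -241.8 kJ/mol
(c) reversed and × 2 (reverse to put N2O(g) on the reactant side; scale by 2 for the 2 N2O(g)): (-2)·(+82.1) = -164.2 kJ/mol
(d): not needed (N2O5(g) appears nowhere else).
(e) as written (N2H4(l) already on the product side): +50.6 kJ/mol
ΔH = (1)·(+90.3) + (1)·(-241.8) + (-2)·(+82.1) + (1)·(+50.6) = -265.1 kJ/mol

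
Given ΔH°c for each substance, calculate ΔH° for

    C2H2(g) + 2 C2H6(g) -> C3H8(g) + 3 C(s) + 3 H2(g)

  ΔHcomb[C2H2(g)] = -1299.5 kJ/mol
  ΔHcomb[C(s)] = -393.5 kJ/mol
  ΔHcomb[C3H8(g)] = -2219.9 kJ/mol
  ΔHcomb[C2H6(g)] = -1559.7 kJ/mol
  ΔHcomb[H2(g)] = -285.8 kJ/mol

Using ΔH = Σ nΔHc°(reactants) − Σ nΔHc°(products):
= [1·(-1299.5) + 2·(-1559.7)] − [1·(-2219.9) + 3·(-393.5) + 3·(-285.8)]
= -161.1 kJ/mol

ΔH° = -161.1 kJ/mol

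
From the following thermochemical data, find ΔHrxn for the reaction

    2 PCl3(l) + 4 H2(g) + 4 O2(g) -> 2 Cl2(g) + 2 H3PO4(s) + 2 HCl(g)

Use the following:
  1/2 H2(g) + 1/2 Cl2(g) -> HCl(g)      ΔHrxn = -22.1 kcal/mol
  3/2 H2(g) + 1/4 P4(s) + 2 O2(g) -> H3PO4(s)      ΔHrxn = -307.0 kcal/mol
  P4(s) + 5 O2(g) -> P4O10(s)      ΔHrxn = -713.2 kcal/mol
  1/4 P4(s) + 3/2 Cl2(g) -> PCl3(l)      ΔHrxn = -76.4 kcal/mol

ΔHrxn = -505.4 kcal/mol

equation 1 × 2 (×2 to match 2 HCl(g) in the target): (2)·(-22.1) = -44.2 kcal/mol
equation 2 × 2 (scale by 2 for the 2 H3PO4(s)): (2)·(-307.0) = -614.0 kcal/mol
equation 3: not needed (P4O10(s) appears nowhere else).
equation 4 reversed and × 2 (PCl3(l) must end up as a reactant; scale by 2 for the 2 PCl3(l)): (-2)·(-76.4) = +152.8 kcal/mol
ΔHrxn = (2)·(-22.1) + (2)·(-307.0) + (-2)·(-76.4) = -505.4 kcal/mol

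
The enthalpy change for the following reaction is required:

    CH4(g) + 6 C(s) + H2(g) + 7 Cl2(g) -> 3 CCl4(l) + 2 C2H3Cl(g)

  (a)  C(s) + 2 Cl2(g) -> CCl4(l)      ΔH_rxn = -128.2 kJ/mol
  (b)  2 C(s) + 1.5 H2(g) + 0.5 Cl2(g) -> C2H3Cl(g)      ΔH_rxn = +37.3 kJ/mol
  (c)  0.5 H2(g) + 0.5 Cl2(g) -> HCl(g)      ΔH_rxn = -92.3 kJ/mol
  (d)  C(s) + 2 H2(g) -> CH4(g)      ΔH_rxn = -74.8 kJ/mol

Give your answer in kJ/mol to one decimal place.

ΔH_rxn = -235.2 kJ/mol

(a) × 3: (3)·(-128.2) = -384.6 kJ/mol
(b) × 2: (2)·(+37.3) = +74.6 kJ/mol
(c): not needed.
(d) reversed: +74.8 kJ/mol
ΔH_rxn = (-384.6) + (+74.6) + (+74.8) = -235.2 kJ/mol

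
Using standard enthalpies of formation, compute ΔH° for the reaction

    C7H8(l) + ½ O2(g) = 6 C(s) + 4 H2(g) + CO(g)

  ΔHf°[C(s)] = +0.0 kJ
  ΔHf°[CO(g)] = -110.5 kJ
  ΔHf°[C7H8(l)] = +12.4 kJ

Products: 6·(+0.0) + 4·(+0.0) + 1·(-110.5) = -110.5
Reactants: 1·(+12.4) + 1/2·(+0.0) = +12.4
ΔH° = (-110.5) − (+12.4) = -122.9 kJ

ΔH° = -122.9 kJ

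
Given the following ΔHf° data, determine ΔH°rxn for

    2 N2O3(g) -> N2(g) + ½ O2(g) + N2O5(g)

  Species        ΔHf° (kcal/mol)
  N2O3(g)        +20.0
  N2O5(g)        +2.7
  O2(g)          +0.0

ΔH°rxn = Σ nΔHf°(products) − Σ nΔHf°(reactants).
Products: 1·(+0.0) + 1/2·(+0.0) + 1·(+2.7) = +2.7
Reactants: 2·(+20.0) = +40.0
ΔH°rxn = (+2.7) − (+40.0) = -37.3 kcal/mol

ΔH°rxn = -37.3 kcal/mol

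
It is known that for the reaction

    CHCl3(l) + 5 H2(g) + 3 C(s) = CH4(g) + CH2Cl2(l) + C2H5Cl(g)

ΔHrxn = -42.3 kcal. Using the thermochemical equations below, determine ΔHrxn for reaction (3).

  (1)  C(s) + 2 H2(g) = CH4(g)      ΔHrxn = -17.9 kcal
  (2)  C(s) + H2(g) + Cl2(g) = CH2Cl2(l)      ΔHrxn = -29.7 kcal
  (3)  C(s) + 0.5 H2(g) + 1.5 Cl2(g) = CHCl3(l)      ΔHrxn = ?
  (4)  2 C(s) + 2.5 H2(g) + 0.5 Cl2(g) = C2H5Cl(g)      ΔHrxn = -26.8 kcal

ΔHrxn = -32.1 kcal

(1) as written (CH4(g) already on the product side): -17.9 kcal
(2) as written (CH2Cl2(l) already on the product side): -29.7 kcal
(3) reversed (reverse to put CHCl3(l) on the reactant side): contributes −x
(4) as written (C2H5Cl(g) already on the product side): -26.8 kcal
-42.3 = (-17.9) + (-29.7) + (-26.8) − x
x = (-42.3 − (-74.4)) / (-1) = -32.1 kcal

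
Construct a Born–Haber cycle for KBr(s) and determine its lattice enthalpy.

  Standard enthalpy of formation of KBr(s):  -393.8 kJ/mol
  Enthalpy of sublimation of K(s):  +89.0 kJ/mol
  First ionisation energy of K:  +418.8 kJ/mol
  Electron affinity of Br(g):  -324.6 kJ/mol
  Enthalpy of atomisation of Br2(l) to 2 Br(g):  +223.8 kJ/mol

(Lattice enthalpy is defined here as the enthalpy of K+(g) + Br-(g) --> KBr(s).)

ΔHf° = 1·ΔHsub + 1·(ΣIE) + 1/2·D(Br2) + 1·EA + U
-393.8 = 1·(+89.0) + 1·(+418.8) + 1/2·(+223.8) + 1·(-324.6) + U
U = -393.8 − (+295.1) = -688.9 kJ/mol

U = -688.9 kJ/mol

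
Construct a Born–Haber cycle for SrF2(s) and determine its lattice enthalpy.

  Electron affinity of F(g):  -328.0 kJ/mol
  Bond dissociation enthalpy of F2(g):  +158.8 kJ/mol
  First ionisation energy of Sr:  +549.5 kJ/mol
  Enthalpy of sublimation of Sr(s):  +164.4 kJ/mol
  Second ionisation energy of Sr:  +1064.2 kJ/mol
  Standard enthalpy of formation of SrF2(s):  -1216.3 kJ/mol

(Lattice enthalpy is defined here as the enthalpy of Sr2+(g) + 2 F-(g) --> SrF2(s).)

ΔHf° = 1·ΔHsub + 1·(ΣIE) + 1·D(F2) + 2·EA + U
-1216.3 = 1·(+164.4) + 1·(+1613.7) + 1·(+158.8) + 2·(-328.0) + U
U = -1216.3 − (+1280.9) = -2497.2 kJ/mol

U = -2497.2 kJ/mol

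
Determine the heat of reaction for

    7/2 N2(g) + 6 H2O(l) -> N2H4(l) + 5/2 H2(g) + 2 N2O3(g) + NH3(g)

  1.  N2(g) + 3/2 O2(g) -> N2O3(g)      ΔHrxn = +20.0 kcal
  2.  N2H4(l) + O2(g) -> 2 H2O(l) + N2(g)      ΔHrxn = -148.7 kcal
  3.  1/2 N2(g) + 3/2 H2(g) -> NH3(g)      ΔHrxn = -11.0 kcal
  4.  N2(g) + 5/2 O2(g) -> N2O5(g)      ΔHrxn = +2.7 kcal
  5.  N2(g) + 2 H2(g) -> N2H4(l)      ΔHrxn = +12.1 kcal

eq. 1 × 2: (2)·(+20.0) = +40.0 kcal
eq. 2 reversed and × 3: (-3)·(-148.7) = +446.1 kcal
eq. 3 as written: -11.0 kcal
eq. 4: not needed.
eq. 5 reversed and × 2: (-2)·(+12.1) = -24.2 kcal
Combining the equations, ΔHrxn = (+40.0) + (+446.1) + (-11.0) + (-24.2) = 450.9 kcal

ΔHrxn = 450.9 kcal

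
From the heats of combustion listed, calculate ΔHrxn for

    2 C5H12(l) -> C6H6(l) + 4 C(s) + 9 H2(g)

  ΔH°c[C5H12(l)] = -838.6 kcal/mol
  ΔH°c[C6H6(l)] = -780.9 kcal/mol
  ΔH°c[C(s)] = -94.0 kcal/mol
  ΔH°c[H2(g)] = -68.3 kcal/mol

ΔHrxn = 94.4 kcal/mol

With combustion enthalpies, reactants minus products:
= [2·(-838.6)] − [1·(-780.9) + 4·(-94.0) + 9·(-68.3)]
= 94.4 kcal/mol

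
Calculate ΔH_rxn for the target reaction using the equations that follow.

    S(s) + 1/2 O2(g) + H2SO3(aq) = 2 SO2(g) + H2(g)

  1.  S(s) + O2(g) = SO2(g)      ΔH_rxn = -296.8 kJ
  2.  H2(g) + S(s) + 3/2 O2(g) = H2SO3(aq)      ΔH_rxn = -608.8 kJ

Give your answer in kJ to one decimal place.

eq. 1 × 2 (×2 to match 2 SO2(g) in the target): (2)·(-296.8) = -593.6 kJ
eq. 2 reversed (H2SO3(aq) must end up as a reactant): +608.8 kJ
By Hess's law, ΔH_rxn = (2)·(-296.8) + (-1)·(-608.8) = 15.2 kJ

ΔH_rxn = 15.2 kJ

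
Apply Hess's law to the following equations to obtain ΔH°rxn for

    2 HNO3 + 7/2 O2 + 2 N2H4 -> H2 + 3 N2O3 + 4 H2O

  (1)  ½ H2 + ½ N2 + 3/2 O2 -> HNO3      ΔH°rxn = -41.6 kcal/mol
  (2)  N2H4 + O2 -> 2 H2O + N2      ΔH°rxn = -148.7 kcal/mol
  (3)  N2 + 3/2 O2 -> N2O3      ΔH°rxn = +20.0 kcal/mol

(1) reversed and × 2: (-2)·(-41.6) = +83.2 kcal/mol
(2) × 2: (2)·(-148.7) = -297.4 kcal/mol
(3) × 3: (3)·(+20.0) = +60.0 kcal/mol
Since enthalpy is a state function, ΔH°rxn = (+83.2) + (-297.4) + (+60.0) = -154.2 kcal/mol

ΔH°rxn = -154.2 kcal/mol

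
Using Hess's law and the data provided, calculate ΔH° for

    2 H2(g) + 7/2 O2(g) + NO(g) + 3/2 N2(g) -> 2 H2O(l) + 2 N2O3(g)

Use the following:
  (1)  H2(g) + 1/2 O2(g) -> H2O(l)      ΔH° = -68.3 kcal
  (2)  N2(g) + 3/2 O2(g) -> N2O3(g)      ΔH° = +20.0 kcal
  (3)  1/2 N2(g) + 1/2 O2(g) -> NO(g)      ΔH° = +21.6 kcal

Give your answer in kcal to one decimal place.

(1) × 2 (×2 to match 2 H2O(l) in the target): (2)·(-68.3) = -136.6 kcal
(2) × 2 (scale by 2 for the 2 N2O3(g)): (2)·(+20.0) = +40.0 kcal
(3) reversed (NO(g) must end up as a reactant): -21.6 kcal
ΔH° = (2)·(-68.3) + (2)·(+20.0) + (-1)·(+21.6) = -118.2 kcal

ΔH° = -118.2 kcal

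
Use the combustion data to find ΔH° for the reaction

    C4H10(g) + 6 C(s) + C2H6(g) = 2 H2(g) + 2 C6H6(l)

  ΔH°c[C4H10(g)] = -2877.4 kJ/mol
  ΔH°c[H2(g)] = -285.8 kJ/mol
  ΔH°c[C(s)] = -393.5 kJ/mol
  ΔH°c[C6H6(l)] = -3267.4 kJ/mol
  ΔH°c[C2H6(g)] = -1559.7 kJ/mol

Using ΔH = Σ nΔHc°(reactants) − Σ nΔHc°(products):
= [1·(-2877.4) + 6·(-393.5) + 1·(-1559.7)] − [2·(-285.8) + 2·(-3267.4)]
= 308.3 kJ/mol

ΔH° = 308.3 kJ/mol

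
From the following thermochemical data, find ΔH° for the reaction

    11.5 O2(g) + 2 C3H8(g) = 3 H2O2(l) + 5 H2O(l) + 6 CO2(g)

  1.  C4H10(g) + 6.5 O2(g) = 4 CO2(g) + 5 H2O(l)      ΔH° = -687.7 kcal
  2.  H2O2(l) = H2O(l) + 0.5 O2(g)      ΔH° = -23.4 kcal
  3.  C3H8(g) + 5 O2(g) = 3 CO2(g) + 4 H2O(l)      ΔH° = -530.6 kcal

eq. 1: not needed.
eq. 2 reversed and × 3: (-3)·(-23.4) = +70.2 kcal
eq. 3 × 2: (2)·(-530.6) = -1061.2 kcal
By Hess's law, ΔH° = (+70.2) + (-1061.2) = -991.0 kcal

ΔH° = -991.0 kcal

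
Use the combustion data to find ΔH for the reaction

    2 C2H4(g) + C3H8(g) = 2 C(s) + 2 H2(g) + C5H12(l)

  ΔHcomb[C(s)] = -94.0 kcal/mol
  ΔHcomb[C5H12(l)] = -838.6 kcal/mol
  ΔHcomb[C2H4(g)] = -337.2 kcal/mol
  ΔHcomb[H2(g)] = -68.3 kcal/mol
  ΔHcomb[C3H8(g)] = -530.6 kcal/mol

ΔH = -41.8 kcal/mol

Using ΔH = Σ nΔHc°(reactants) − Σ nΔHc°(products):
= [2·(-337.2) + 1·(-530.6)] − [2·(-94.0) + 2·(-68.3) + 1·(-838.6)]
= -41.8 kcal/mol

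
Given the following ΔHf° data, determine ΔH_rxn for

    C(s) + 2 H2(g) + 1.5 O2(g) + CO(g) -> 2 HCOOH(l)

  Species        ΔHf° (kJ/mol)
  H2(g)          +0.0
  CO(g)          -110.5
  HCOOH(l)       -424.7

ΔH°rxn = Σ nΔHf°(products) − Σ nΔHf°(reactants).
Products: 2·(-424.7) = -849.4
Reactants: 1·(+0.0) + 2·(+0.0) + 3/2·(+0.0) + 1·(-110.5) = -110.5
ΔH_rxn = (-849.4) − (-110.5) = -738.9 kJ/mol

ΔH_rxn = -738.9 kJ/mol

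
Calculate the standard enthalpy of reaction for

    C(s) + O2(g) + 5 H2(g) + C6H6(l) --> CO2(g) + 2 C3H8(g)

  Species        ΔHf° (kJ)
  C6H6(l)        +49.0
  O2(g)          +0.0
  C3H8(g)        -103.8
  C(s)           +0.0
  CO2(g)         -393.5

Products: 1·(-393.5) + 2·(-103.8) = -601.1
Reactants: 1·(+0.0) + 1·(+0.0) + 5·(+0.0) + 1·(+49.0) = +49.0
ΔH° = (-601.1) − (+49.0) = -650.1 kJ

ΔH° = -650.1 kJ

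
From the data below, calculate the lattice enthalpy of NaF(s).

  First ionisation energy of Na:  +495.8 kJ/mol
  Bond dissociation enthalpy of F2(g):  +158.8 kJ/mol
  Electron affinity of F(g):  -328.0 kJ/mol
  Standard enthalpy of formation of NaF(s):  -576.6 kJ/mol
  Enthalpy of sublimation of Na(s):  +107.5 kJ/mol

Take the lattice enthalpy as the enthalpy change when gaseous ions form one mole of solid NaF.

U = -931.3 kJ/mol

ΔHf° = 1·ΔHsub + 1·(ΣIE) + 1/2·D(F2) + 1·EA + U
-576.6 = 1·(+107.5) + 1·(+495.8) + 1/2·(+158.8) + 1·(-328.0) + U
U = -576.6 − (+354.7) = -931.3 kJ/mol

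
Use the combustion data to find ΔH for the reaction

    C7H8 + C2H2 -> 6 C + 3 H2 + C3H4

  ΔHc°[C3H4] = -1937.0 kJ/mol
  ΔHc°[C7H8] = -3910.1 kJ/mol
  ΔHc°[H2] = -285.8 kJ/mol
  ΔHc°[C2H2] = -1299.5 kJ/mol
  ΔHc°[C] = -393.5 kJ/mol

ΔH = -54.2 kJ/mol

With combustion enthalpies, reactants minus products:
= [1·(-3910.1) + 1·(-1299.5)] − [6·(-393.5) + 3·(-285.8) + 1·(-1937.0)]
= -54.2 kJ/mol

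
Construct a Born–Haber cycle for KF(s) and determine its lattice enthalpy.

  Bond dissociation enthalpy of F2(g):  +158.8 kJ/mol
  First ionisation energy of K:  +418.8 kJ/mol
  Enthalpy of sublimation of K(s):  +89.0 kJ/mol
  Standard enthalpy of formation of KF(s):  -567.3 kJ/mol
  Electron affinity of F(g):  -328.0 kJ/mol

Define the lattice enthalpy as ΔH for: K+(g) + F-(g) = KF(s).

U = -826.5 kJ/mol

ΔHf° = 1·ΔHsub + 1·(ΣIE) + 1/2·D(F2) + 1·EA + U
-567.3 = 1·(+89.0) + 1·(+418.8) + 1/2·(+158.8) + 1·(-328.0) + U
U = -567.3 − (+259.2) = -826.5 kJ/mol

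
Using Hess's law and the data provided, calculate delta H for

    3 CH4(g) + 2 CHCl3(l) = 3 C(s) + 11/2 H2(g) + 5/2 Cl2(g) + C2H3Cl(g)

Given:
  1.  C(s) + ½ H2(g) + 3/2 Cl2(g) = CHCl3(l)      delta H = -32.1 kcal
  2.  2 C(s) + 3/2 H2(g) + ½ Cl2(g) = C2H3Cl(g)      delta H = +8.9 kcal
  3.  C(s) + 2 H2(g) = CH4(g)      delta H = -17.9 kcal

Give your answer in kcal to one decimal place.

delta H = 126.8 kcal

eq. 1 reversed and × 2: (-2)·(-32.1) = +64.2 kcal
eq. 2 as written: +8.9 kcal
eq. 3 reversed and × 3: (-3)·(-17.9) = +53.7 kcal
Combining the equations, delta H = (-2)·(-32.1) + (1)·(+8.9) + (-3)·(-17.9) = 126.8 kcal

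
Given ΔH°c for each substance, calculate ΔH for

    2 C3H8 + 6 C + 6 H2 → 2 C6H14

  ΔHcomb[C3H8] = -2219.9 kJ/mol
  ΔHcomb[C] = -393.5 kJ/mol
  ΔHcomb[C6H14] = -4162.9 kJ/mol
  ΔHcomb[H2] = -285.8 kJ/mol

ΔH = -189.8 kJ/mol

With combustion enthalpies, reactants minus products:
= [2·(-2219.9) + 6·(-393.5) + 6·(-285.8)] − [2·(-4162.9)]
= -189.8 kJ/mol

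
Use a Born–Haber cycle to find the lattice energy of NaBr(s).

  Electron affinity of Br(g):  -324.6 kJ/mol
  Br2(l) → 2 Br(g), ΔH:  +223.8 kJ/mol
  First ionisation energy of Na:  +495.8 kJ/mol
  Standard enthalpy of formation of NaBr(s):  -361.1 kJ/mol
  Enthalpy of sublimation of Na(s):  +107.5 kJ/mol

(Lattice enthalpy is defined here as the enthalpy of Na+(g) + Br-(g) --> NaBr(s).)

U = -751.7 kJ/mol

ΔHf° = 1·ΔHsub + 1·(ΣIE) + 1/2·D(Br2) + 1·EA + U
-361.1 = 1·(+107.5) + 1·(+495.8) + 1/2·(+223.8) + 1·(-324.6) + U
U = -361.1 − (+390.6) = -751.7 kJ/mol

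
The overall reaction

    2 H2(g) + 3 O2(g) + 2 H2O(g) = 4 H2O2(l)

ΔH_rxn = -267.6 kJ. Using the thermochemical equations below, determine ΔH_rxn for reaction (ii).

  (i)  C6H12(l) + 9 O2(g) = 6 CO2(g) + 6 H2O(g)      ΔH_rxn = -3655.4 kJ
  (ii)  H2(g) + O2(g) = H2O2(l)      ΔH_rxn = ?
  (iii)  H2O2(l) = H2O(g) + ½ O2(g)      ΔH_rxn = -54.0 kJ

(i): not needed.
(ii) × 2: contributes 2·x
(iii) reversed and × 2: (-2)·(-54.0) = +108.0 kJ
-267.6 = (+108.0) + 2·x
x = (-267.6 − (+108.0)) / (2) = -187.8 kJ

ΔH_rxn = -187.8 kJ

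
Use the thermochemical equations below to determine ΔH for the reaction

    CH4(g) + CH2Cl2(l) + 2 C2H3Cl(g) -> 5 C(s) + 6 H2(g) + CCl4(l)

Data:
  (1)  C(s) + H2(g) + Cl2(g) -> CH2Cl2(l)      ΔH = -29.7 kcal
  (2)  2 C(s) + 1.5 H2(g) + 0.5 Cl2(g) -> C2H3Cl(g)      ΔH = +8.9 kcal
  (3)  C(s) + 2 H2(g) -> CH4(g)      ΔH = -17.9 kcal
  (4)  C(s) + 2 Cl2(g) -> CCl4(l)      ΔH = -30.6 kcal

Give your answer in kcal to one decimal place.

(1) reversed (CH2Cl2(l) must end up as a reactant): +29.7 kcal
(2) reversed and × 2 (C2H3Cl(g) must end up as a reactant; ×2 to match 2 C2H3Cl(g) in the target): (-2)·(+8.9) = -17.8 kcal
(3) reversed (reverse to put CH4(g) on the reactant side): +17.9 kcal
(4) as written (CCl4(l) already on the product side): -30.6 kcal
Summing the manipulated equations, ΔH = (-1)·(-29.7) + (-2)·(+8.9) + (-1)·(-17.9) + (1)·(-30.6) = -0.8 kcal

ΔH = -0.8 kcal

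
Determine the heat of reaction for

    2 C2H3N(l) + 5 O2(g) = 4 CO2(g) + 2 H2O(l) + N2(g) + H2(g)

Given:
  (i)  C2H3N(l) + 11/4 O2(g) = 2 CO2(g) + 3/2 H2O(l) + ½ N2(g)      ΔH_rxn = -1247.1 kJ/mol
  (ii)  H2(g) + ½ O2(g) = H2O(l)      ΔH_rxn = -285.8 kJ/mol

ΔH_rxn = -2208.4 kJ/mol

(i) × 2: (2)·(-1247.1) = -2494.2 kJ/mol
(ii) reversed: +285.8 kJ/mol
Since enthalpy is a state function, ΔH_rxn = (-2494.2) + (+285.8) = -2208.4 kJ/mol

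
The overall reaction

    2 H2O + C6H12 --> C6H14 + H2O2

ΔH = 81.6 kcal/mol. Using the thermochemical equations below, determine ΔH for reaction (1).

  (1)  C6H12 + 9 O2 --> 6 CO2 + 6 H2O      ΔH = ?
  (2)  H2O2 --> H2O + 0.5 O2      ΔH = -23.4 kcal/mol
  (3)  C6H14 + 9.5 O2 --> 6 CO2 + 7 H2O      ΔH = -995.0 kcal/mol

ΔH = -936.8 kcal/mol

(1) as written (C6H12 already on the reactant side): contributes x
(2) reversed (H2O2 must end up as a product): +23.4 kcal/mol
(3) reversed (C6H14 must end up as a product): +995.0 kcal/mol
+81.6 = (+23.4) + (+995.0) + x
x = (+81.6 − (+1018.4)) / (1) = -936.8 kcal/mol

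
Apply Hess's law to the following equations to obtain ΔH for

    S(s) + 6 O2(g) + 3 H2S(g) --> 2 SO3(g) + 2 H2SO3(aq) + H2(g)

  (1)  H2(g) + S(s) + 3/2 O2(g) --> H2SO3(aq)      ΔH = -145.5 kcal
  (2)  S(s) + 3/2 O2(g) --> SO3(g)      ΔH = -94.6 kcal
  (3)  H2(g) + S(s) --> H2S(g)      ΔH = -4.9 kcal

ΔH = -465.5 kcal

(1) × 2: (2)·(-145.5) = -291.0 kcal
(2) × 2: (2)·(-94.6) = -189.2 kcal
(3) reversed and × 3: (-3)·(-4.9) = +14.7 kcal
ΔH = (2)·(-145.5) + (2)·(-94.6) + (-3)·(-4.9) = -465.5 kcal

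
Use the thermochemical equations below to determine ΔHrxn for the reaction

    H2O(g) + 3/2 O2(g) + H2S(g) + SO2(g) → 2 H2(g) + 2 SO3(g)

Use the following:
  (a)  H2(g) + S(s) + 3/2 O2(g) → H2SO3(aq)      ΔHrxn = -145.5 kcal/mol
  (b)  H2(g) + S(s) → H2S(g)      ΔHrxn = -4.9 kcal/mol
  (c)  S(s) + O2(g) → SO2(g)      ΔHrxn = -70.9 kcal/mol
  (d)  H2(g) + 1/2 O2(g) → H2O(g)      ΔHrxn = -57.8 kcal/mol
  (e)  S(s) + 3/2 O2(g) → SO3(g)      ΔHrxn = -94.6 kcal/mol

ΔHrxn = -55.6 kcal/mol

(a): not needed (H2SO3(aq) appears nowhere else).
(b) reversed (reverse to put H2S(g) on the reactant side): +4.9 kcal/mol
(c) reversed (reverse to put SO2(g) on the reactant side): +70.9 kcal/mol
(d) reversed (reverse to put H2O(g) on the reactant side): +57.8 kcal/mol
(e) × 2 (scale by 2 for the 2 SO3(g)): (2)·(-94.6) = -189.2 kcal/mol
By Hess's law, ΔHrxn = (+4.9) + (+70.9) + (+57.8) + (-189.2) = -55.6 kcal/mol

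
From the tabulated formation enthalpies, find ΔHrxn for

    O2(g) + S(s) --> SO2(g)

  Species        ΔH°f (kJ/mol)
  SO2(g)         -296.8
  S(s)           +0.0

Products: 1·(-296.8) = -296.8
Reactants: 1·(+0.0) + 1·(+0.0) = +0.0
ΔHrxn = (-296.8) − (+0.0) = -296.8 kJ/mol

ΔHrxn = -296.8 kJ/mol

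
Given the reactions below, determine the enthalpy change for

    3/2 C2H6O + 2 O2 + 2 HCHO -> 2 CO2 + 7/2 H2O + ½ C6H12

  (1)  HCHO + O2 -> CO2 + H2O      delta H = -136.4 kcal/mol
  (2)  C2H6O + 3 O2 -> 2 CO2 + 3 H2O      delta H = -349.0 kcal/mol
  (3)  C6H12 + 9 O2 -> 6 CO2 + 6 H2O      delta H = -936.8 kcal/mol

(1) × 2: (2)·(-136.4) = -272.8 kcal/mol
(2) × 3/2: (3/2)·(-349.0) = -523.5 kcal/mol
(3) reversed and × 1/2: (-1/2)·(-936.8) = +468.4 kcal/mol
Summing the manipulated equations, delta H = (-272.8) + (-523.5) + (+468.4) = -327.9 kcal/mol

delta H = -327.9 kcal/mol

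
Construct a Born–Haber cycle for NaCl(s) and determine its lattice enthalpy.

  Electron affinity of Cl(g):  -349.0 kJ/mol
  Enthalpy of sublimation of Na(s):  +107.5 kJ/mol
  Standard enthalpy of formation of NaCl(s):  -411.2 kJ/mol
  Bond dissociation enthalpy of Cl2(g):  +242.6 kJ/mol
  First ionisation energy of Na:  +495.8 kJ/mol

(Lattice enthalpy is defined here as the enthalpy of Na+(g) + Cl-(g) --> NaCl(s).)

U = -786.8 kJ/mol

ΔHf° = 1·ΔHsub + 1·(ΣIE) + 1/2·D(Cl2) + 1·EA + U
-411.2 = 1·(+107.5) + 1·(+495.8) + 1/2·(+242.6) + 1·(-349.0) + U
U = -411.2 − (+375.6) = -786.8 kJ/mol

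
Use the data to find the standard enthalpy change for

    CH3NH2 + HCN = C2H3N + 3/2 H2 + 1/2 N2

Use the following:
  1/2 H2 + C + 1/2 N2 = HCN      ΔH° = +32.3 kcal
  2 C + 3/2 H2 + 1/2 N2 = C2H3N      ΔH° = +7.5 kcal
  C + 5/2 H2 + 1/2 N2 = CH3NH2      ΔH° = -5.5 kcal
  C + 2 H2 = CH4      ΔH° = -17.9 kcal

ΔH° = -19.3 kcal

equation 1 reversed: -32.3 kcal
equation 2 as written: +7.5 kcal
equation 3 reversed: +5.5 kcal
equation 4: not needed.
ΔH° = (-1)·(+32.3) + (1)·(+7.5) + (-1)·(-5.5) = -19.3 kcal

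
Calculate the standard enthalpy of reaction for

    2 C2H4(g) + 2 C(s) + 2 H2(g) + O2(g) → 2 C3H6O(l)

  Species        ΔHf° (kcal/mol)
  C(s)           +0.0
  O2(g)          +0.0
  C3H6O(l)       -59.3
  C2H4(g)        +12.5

Products: 2·(-59.3) = -118.6
Reactants: 2·(+12.5) + 2·(+0.0) + 2·(+0.0) + 1·(+0.0) = +25.0
ΔH°rxn = (-118.6) − (+25.0) = -143.6 kcal/mol

ΔH°rxn = -143.6 kcal/mol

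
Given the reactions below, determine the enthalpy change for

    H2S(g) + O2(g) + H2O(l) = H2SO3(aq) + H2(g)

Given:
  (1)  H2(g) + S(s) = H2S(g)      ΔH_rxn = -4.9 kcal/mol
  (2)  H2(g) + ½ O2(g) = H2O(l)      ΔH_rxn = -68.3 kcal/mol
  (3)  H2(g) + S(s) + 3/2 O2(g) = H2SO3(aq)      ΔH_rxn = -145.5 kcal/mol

ΔH_rxn = -72.3 kcal/mol

(1) reversed: +4.9 kcal/mol
(2) reversed: +68.3 kcal/mol
(3) as written: -145.5 kcal/mol
Combining the equations, ΔH_rxn = (-1)·(-4.9) + (-1)·(-68.3) + (1)·(-145.5) = -72.3 kcal/mol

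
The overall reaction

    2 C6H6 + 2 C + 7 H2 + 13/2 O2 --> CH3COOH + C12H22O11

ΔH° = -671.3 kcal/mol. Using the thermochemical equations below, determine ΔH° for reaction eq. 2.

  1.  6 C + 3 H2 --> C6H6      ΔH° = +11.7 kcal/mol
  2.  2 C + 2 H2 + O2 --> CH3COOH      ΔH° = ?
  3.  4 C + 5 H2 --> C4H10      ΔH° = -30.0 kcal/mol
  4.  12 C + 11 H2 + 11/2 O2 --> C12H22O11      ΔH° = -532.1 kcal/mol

ΔH° = -115.8 kcal/mol

eq. 1 reversed and × 2: (-2)·(+11.7) = -23.4 kcal/mol
eq. 2 as written: contributes x
eq. 3: not needed.
eq. 4 as written: -532.1 kcal/mol
-671.3 = (-23.4) + (-532.1) + x
x = (-671.3 − (-555.5)) / (1) = -115.8 kcal/mol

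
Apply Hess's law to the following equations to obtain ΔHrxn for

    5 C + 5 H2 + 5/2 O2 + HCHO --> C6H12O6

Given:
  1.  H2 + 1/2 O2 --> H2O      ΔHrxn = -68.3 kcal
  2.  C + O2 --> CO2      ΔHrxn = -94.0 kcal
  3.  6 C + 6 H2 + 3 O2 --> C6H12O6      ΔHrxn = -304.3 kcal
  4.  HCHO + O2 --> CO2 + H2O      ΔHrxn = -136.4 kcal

ΔHrxn = -278.4 kcal

eq. 1 reversed: +68.3 kcal
eq. 2 reversed: +94.0 kcal
eq. 3 as written: -304.3 kcal
eq. 4 as written: -136.4 kcal
By Hess's law, ΔHrxn = (-1)·(-68.3) + (-1)·(-94.0) + (1)·(-304.3) + (1)·(-136.4) = -278.4 kcal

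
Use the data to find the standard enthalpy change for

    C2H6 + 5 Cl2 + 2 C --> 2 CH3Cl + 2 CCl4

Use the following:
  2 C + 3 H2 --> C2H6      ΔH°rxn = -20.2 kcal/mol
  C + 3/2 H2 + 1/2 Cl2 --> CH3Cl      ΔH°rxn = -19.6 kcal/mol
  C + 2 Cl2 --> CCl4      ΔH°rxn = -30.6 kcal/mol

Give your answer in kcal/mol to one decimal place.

ΔH°rxn = -80.2 kcal/mol

equation 1 reversed: +20.2 kcal/mol
equation 2 × 2: (2)·(-19.6) = -39.2 kcal/mol
equation 3 × 2: (2)·(-30.6) = -61.2 kcal/mol
Combining the equations, ΔH°rxn = (-1)·(-20.2) + (2)·(-19.6) + (2)·(-30.6) = -80.2 kcal/mol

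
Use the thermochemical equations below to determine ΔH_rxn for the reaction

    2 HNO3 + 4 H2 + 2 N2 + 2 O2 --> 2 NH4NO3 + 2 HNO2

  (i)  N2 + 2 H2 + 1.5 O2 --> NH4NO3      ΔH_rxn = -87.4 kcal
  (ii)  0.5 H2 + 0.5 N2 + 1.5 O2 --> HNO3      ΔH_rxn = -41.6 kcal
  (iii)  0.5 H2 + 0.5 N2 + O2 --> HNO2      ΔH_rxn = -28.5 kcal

ΔH_rxn = -148.6 kcal

(i) × 2: (2)·(-87.4) = -174.8 kcal
(ii) reversed and × 2: (-2)·(-41.6) = +83.2 kcal
(iii) × 2: (2)·(-28.5) = -57.0 kcal
By Hess's law, ΔH_rxn = (2)·(-87.4) + (-2)·(-41.6) + (2)·(-28.5) = -148.6 kcal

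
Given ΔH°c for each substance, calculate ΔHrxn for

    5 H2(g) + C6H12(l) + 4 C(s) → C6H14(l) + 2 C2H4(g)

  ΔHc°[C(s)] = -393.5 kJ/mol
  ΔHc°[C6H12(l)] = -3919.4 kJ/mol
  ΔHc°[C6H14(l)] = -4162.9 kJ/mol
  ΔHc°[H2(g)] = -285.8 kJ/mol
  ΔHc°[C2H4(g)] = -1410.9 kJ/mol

ΔHrxn = 62.3 kJ/mol

Using ΔH = Σ nΔHc°(reactants) − Σ nΔHc°(products):
= [5·(-285.8) + 1·(-3919.4) + 4·(-393.5)] − [1·(-4162.9) + 2·(-1410.9)]
= 62.3 kJ/mol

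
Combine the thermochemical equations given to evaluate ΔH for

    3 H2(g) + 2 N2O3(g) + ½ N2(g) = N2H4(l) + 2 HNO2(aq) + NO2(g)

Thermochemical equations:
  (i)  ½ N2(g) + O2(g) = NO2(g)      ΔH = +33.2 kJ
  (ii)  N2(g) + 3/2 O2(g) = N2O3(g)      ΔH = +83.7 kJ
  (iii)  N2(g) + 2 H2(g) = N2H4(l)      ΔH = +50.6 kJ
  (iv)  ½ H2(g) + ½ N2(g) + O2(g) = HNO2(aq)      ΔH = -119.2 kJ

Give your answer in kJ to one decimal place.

ΔH = -322.0 kJ

(i) as written: +33.2 kJ
(ii) reversed and × 2: (-2)·(+83.7) = -167.4 kJ
(iii) as written: +50.6 kJ
(iv) × 2: (2)·(-119.2) = -238.4 kJ
Since enthalpy is a state function, ΔH = (1)·(+33.2) + (-2)·(+83.7) + (1)·(+50.6) + (2)·(-119.2) = -322.0 kJ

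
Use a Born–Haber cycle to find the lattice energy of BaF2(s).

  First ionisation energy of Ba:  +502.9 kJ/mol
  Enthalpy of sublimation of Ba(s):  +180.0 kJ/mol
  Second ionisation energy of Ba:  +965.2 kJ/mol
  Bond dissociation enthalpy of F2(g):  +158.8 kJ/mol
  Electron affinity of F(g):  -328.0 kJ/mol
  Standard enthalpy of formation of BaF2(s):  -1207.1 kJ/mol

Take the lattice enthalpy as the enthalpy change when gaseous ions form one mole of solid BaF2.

ΔHf° = 1·ΔHsub + 1·(ΣIE) + 1·D(F2) + 2·EA + U
-1207.1 = 1·(+180.0) + 1·(+1468.1) + 1·(+158.8) + 2·(-328.0) + U
U = -1207.1 − (+1150.9) = -2358.0 kJ/mol

U = -2358.0 kJ/mol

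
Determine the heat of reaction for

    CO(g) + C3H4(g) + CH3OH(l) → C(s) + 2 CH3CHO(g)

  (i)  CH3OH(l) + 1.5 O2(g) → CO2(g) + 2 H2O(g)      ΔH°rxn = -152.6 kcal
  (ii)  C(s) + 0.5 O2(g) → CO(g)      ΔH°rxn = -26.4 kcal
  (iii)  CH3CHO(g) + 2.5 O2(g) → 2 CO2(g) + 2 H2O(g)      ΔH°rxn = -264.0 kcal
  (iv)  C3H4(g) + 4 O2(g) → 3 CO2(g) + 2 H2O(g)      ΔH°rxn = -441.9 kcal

ΔH°rxn = -40.1 kcal

(i) as written: -152.6 kcal
(ii) reversed: +26.4 kcal
(iii) reversed and × 2: (-2)·(-264.0) = +528.0 kcal
(iv) as written: -441.9 kcal
ΔH°rxn = (1)·(-152.6) + (-1)·(-26.4) + (-2)·(-264.0) + (1)·(-441.9) = -40.1 kcal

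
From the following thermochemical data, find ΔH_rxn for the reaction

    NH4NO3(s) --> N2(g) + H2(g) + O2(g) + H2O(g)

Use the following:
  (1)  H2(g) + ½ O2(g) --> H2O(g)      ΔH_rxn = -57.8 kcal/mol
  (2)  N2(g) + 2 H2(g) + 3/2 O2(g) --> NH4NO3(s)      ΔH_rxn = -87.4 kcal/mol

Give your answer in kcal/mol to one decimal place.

(1) as written: -57.8 kcal/mol
(2) reversed: +87.4 kcal/mol
Combining the equations, ΔH_rxn = (-57.8) + (+87.4) = 29.6 kcal/mol

ΔH_rxn = 29.6 kcal/mol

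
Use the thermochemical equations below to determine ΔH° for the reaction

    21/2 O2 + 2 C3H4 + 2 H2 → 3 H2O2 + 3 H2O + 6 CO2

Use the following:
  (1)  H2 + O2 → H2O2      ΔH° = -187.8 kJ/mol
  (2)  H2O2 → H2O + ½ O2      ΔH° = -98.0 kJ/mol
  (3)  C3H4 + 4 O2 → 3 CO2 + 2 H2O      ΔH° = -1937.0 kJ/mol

ΔH° = -4151.6 kJ/mol

(1) × 2: (2)·(-187.8) = -375.6 kJ/mol
(2) reversed: +98.0 kJ/mol
(3) × 2: (2)·(-1937.0) = -3874.0 kJ/mol
ΔH° = (2)·(-187.8) + (-1)·(-98.0) + (2)·(-1937.0) = -4151.6 kJ/mol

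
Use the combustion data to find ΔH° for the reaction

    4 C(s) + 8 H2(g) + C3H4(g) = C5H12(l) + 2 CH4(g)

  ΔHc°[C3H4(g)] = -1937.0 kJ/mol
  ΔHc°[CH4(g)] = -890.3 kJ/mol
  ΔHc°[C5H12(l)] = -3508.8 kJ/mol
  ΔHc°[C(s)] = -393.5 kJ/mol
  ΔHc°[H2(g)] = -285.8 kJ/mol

ΔH° = -508.0 kJ/mol

Using ΔH = Σ nΔHc°(reactants) − Σ nΔHc°(products):
= [4·(-393.5) + 8·(-285.8) + 1·(-1937.0)] − [1·(-3508.8) + 2·(-890.3)]
= -508.0 kJ/mol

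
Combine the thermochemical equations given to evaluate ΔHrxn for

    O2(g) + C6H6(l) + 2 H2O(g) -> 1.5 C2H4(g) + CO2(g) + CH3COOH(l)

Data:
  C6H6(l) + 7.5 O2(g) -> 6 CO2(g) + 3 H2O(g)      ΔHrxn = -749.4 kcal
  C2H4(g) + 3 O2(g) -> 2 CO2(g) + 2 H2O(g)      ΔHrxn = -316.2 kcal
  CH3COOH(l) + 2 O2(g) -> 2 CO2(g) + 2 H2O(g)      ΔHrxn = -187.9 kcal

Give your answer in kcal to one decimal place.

equation 1 as written: -749.4 kcal
equation 2 reversed and × 3/2: (-3/2)·(-316.2) = +474.3 kcal
equation 3 reversed: +187.9 kcal
Combining the equations, ΔHrxn = (-749.4) + (+474.3) + (+187.9) = -87.2 kcal

ΔHrxn = -87.2 kcal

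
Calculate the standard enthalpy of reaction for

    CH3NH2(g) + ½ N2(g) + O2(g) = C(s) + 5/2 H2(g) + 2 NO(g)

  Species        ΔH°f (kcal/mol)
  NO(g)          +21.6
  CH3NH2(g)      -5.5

ΔH_rxn = 48.7 kcal/mol

Products: 1·(+0.0) + 5/2·(+0.0) + 2·(+21.6) = +43.2
Reactants: 1·(-5.5) + 1/2·(+0.0) + 1·(+0.0) = -5.5
ΔH_rxn = (+43.2) − (-5.5) = 48.7 kcal/mol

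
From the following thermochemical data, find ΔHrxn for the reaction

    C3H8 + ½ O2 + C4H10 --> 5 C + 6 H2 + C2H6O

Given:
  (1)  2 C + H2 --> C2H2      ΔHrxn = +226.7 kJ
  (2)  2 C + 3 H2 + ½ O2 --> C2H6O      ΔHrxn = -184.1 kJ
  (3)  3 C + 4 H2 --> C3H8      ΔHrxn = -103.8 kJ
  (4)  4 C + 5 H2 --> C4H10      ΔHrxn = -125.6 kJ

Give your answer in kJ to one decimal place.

(1): not needed.
(2) as written: -184.1 kJ
(3) reversed: +103.8 kJ
(4) reversed: +125.6 kJ
ΔHrxn = (-184.1) + (+103.8) + (+125.6) = 45.3 kJ

ΔHrxn = 45.3 kJ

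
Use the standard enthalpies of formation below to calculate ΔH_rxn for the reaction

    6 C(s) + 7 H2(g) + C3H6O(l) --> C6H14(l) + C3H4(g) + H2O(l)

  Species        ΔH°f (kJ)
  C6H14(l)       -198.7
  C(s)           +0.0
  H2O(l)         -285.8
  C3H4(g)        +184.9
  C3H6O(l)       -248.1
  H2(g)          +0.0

ΔH_rxn = -51.5 kJ

Products: 1·(-198.7) + 1·(+184.9) + 1·(-285.8) = -299.6
Reactants: 6·(+0.0) + 7·(+0.0) + 1·(-248.1) = -248.1
ΔH_rxn = (-299.6) − (-248.1) = -51.5 kJ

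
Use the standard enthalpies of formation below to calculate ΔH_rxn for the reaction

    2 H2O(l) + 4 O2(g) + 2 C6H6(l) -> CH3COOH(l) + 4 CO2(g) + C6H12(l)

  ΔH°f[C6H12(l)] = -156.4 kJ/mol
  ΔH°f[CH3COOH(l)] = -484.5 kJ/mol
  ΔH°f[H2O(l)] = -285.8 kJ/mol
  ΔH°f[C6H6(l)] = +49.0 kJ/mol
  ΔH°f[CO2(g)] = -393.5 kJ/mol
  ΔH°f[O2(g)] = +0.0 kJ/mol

Products: 1·(-484.5) + 4·(-393.5) + 1·(-156.4) = -2214.9
Reactants: 2·(-285.8) + 4·(+0.0) + 2·(+49.0) = -473.6
ΔH_rxn = (-2214.9) − (-473.6) = -1741.3 kJ/mol

ΔH_rxn = -1741.3 kJ/mol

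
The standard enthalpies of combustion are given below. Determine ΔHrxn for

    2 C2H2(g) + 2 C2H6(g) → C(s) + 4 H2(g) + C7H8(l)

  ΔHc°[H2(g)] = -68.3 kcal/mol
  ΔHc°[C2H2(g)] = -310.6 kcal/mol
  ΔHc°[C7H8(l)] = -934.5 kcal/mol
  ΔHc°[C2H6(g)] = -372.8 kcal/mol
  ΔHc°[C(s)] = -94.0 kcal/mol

Using ΔH = Σ nΔHc°(reactants) − Σ nΔHc°(products):
= [2·(-310.6) + 2·(-372.8)] − [1·(-94.0) + 4·(-68.3) + 1·(-934.5)]
= -65.1 kcal/mol

ΔHrxn = -65.1 kcal/mol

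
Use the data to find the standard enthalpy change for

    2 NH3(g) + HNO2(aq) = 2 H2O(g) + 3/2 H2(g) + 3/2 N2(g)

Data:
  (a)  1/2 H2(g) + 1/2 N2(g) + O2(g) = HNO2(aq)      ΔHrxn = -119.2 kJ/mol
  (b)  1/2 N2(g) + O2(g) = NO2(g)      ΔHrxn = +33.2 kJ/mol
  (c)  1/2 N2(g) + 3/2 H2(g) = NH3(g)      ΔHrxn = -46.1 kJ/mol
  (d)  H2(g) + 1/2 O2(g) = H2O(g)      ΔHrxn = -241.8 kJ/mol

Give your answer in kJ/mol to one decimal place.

(a) reversed (HNO2(aq) must end up as a reactant): +119.2 kJ/mol
(b): not needed (NO2(g) appears nowhere else).
(c) reversed and × 2 (NH3(g) must end up as a reactant; scale by 2 for the 2 NH3(g)): (-2)·(-46.1) = +92.2 kJ/mol
(d) × 2 (scale by 2 for the 2 H2O(g)): (2)·(-241.8) = -483.6 kJ/mol
ΔHrxn = (-1)·(-119.2) + (-2)·(-46.1) + (2)·(-241.8) = -272.2 kJ/mol

ΔHrxn = -272.2 kJ/mol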